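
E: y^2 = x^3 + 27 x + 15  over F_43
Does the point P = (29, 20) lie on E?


Check whether y^2 = x^3 + 27 x + 15 (mod 43) for (x, y) = (29, 20).
LHS: y^2 = 20^2 mod 43 = 13
RHS: x^3 + 27 x + 15 = 29^3 + 27*29 + 15 mod 43 = 32
LHS != RHS

No, not on the curve


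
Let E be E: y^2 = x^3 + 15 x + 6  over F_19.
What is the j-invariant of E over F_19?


Delta = -16(4 a^3 + 27 b^2) mod 19 = 1
-1728 * (4 a)^3 = -1728 * (4*15)^3 mod 19 = 8
j = 8 * 1^(-1) mod 19 = 8

j = 8 (mod 19)


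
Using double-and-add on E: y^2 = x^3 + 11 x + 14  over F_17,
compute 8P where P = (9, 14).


k = 8 = 1000_2 (binary, LSB first: 0001)
Double-and-add from P = (9, 14):
  bit 0 = 0: acc unchanged = O
  bit 1 = 0: acc unchanged = O
  bit 2 = 0: acc unchanged = O
  bit 3 = 1: acc = O + (1, 3) = (1, 3)

8P = (1, 3)


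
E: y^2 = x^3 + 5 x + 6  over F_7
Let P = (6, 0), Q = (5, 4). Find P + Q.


P != Q, so use the chord formula.
s = (y2 - y1) / (x2 - x1) = (4) / (6) mod 7 = 3
x3 = s^2 - x1 - x2 mod 7 = 3^2 - 6 - 5 = 5
y3 = s (x1 - x3) - y1 mod 7 = 3 * (6 - 5) - 0 = 3

P + Q = (5, 3)


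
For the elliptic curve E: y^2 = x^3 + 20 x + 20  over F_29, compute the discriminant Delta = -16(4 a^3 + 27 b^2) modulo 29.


4 a^3 + 27 b^2 = 4*20^3 + 27*20^2 = 32000 + 10800 = 42800
Delta = -16 * (42800) = -684800
Delta mod 29 = 6

Delta = 6 (mod 29)


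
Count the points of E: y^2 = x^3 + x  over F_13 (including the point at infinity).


For each x in F_13, count y with y^2 = x^3 + 1 x + 0 mod 13:
  x = 0: RHS = 0, y in [0]  -> 1 point(s)
  x = 2: RHS = 10, y in [6, 7]  -> 2 point(s)
  x = 3: RHS = 4, y in [2, 11]  -> 2 point(s)
  x = 4: RHS = 3, y in [4, 9]  -> 2 point(s)
  x = 5: RHS = 0, y in [0]  -> 1 point(s)
  x = 6: RHS = 1, y in [1, 12]  -> 2 point(s)
  x = 7: RHS = 12, y in [5, 8]  -> 2 point(s)
  x = 8: RHS = 0, y in [0]  -> 1 point(s)
  x = 9: RHS = 10, y in [6, 7]  -> 2 point(s)
  x = 10: RHS = 9, y in [3, 10]  -> 2 point(s)
  x = 11: RHS = 3, y in [4, 9]  -> 2 point(s)
Affine points: 19. Add the point at infinity: total = 20.

#E(F_13) = 20


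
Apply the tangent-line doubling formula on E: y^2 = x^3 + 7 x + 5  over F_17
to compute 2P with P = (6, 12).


Doubling: s = (3 x1^2 + a) / (2 y1)
s = (3*6^2 + 7) / (2*12) mod 17 = 14
x3 = s^2 - 2 x1 mod 17 = 14^2 - 2*6 = 14
y3 = s (x1 - x3) - y1 mod 17 = 14 * (6 - 14) - 12 = 12

2P = (14, 12)


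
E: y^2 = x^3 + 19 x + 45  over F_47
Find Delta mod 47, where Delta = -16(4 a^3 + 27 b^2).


4 a^3 + 27 b^2 = 4*19^3 + 27*45^2 = 27436 + 54675 = 82111
Delta = -16 * (82111) = -1313776
Delta mod 47 = 15

Delta = 15 (mod 47)


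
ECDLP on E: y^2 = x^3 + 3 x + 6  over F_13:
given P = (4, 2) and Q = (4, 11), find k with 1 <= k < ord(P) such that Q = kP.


Enumerate multiples of P until we hit Q = (4, 11):
  1P = (4, 2)
  2P = (1, 7)
  3P = (5, 4)
  4P = (8, 3)
  5P = (10, 3)
  6P = (3, 9)
  7P = (3, 4)
  8P = (10, 10)
  9P = (8, 10)
  10P = (5, 9)
  11P = (1, 6)
  12P = (4, 11)
Match found at i = 12.

k = 12


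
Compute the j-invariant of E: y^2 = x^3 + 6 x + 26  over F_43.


Delta = -16(4 a^3 + 27 b^2) mod 43 = 3
-1728 * (4 a)^3 = -1728 * (4*6)^3 mod 43 = 4
j = 4 * 3^(-1) mod 43 = 30

j = 30 (mod 43)


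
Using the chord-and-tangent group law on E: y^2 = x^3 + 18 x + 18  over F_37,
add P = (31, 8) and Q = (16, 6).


P != Q, so use the chord formula.
s = (y2 - y1) / (x2 - x1) = (35) / (22) mod 37 = 10
x3 = s^2 - x1 - x2 mod 37 = 10^2 - 31 - 16 = 16
y3 = s (x1 - x3) - y1 mod 37 = 10 * (31 - 16) - 8 = 31

P + Q = (16, 31)


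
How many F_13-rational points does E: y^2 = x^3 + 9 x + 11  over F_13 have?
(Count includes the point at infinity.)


For each x in F_13, count y with y^2 = x^3 + 9 x + 11 mod 13:
  x = 3: RHS = 0, y in [0]  -> 1 point(s)
  x = 5: RHS = 12, y in [5, 8]  -> 2 point(s)
  x = 7: RHS = 1, y in [1, 12]  -> 2 point(s)
  x = 8: RHS = 10, y in [6, 7]  -> 2 point(s)
  x = 10: RHS = 9, y in [3, 10]  -> 2 point(s)
  x = 12: RHS = 1, y in [1, 12]  -> 2 point(s)
Affine points: 11. Add the point at infinity: total = 12.

#E(F_13) = 12


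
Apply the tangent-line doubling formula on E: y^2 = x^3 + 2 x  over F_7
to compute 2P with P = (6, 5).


Doubling: s = (3 x1^2 + a) / (2 y1)
s = (3*6^2 + 2) / (2*5) mod 7 = 4
x3 = s^2 - 2 x1 mod 7 = 4^2 - 2*6 = 4
y3 = s (x1 - x3) - y1 mod 7 = 4 * (6 - 4) - 5 = 3

2P = (4, 3)


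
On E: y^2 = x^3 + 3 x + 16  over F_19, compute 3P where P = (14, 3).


k = 3 = 11_2 (binary, LSB first: 11)
Double-and-add from P = (14, 3):
  bit 0 = 1: acc = O + (14, 3) = (14, 3)
  bit 1 = 1: acc = (14, 3) + (8, 18) = (8, 1)

3P = (8, 1)


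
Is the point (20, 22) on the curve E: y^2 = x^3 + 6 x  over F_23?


Check whether y^2 = x^3 + 6 x + 0 (mod 23) for (x, y) = (20, 22).
LHS: y^2 = 22^2 mod 23 = 1
RHS: x^3 + 6 x + 0 = 20^3 + 6*20 + 0 mod 23 = 1
LHS = RHS

Yes, on the curve


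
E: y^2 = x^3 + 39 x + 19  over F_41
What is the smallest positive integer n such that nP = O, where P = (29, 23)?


Compute successive multiples of P until we hit O:
  1P = (29, 23)
  2P = (40, 15)
  3P = (22, 39)
  4P = (22, 2)
  5P = (40, 26)
  6P = (29, 18)
  7P = O

ord(P) = 7


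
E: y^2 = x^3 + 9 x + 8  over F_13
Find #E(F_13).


For each x in F_13, count y with y^2 = x^3 + 9 x + 8 mod 13:
  x = 3: RHS = 10, y in [6, 7]  -> 2 point(s)
  x = 4: RHS = 4, y in [2, 11]  -> 2 point(s)
  x = 5: RHS = 9, y in [3, 10]  -> 2 point(s)
  x = 9: RHS = 12, y in [5, 8]  -> 2 point(s)
Affine points: 8. Add the point at infinity: total = 9.

#E(F_13) = 9


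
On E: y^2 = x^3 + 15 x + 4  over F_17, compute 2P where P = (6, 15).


Doubling: s = (3 x1^2 + a) / (2 y1)
s = (3*6^2 + 15) / (2*15) mod 17 = 16
x3 = s^2 - 2 x1 mod 17 = 16^2 - 2*6 = 6
y3 = s (x1 - x3) - y1 mod 17 = 16 * (6 - 6) - 15 = 2

2P = (6, 2)


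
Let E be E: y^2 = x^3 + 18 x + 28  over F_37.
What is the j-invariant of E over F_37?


Delta = -16(4 a^3 + 27 b^2) mod 37 = 18
-1728 * (4 a)^3 = -1728 * (4*18)^3 mod 37 = 23
j = 23 * 18^(-1) mod 37 = 28

j = 28 (mod 37)


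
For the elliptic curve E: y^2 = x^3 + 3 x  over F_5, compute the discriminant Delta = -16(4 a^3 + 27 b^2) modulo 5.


4 a^3 + 27 b^2 = 4*3^3 + 27*0^2 = 108 + 0 = 108
Delta = -16 * (108) = -1728
Delta mod 5 = 2

Delta = 2 (mod 5)


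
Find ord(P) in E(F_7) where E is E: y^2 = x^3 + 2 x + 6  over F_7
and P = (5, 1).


Compute successive multiples of P until we hit O:
  1P = (5, 1)
  2P = (4, 6)
  3P = (2, 5)
  4P = (1, 3)
  5P = (3, 5)
  6P = (3, 2)
  7P = (1, 4)
  8P = (2, 2)
  ... (continuing to 11P)
  11P = O

ord(P) = 11


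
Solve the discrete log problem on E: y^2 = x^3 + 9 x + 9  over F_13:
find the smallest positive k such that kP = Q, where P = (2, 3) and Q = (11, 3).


Enumerate multiples of P until we hit Q = (11, 3):
  1P = (2, 3)
  2P = (5, 6)
  3P = (7, 5)
  4P = (0, 3)
  5P = (11, 10)
  6P = (12, 8)
  7P = (9, 0)
  8P = (12, 5)
  9P = (11, 3)
Match found at i = 9.

k = 9


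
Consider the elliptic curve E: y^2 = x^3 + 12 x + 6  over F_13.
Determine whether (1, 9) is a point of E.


Check whether y^2 = x^3 + 12 x + 6 (mod 13) for (x, y) = (1, 9).
LHS: y^2 = 9^2 mod 13 = 3
RHS: x^3 + 12 x + 6 = 1^3 + 12*1 + 6 mod 13 = 6
LHS != RHS

No, not on the curve


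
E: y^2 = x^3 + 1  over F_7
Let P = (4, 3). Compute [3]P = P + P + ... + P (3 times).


k = 3 = 11_2 (binary, LSB first: 11)
Double-and-add from P = (4, 3):
  bit 0 = 1: acc = O + (4, 3) = (4, 3)
  bit 1 = 1: acc = (4, 3) + (0, 1) = (5, 0)

3P = (5, 0)


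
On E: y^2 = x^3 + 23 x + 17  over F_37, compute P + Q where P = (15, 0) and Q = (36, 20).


P != Q, so use the chord formula.
s = (y2 - y1) / (x2 - x1) = (20) / (21) mod 37 = 8
x3 = s^2 - x1 - x2 mod 37 = 8^2 - 15 - 36 = 13
y3 = s (x1 - x3) - y1 mod 37 = 8 * (15 - 13) - 0 = 16

P + Q = (13, 16)


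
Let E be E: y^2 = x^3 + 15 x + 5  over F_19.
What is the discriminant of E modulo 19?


4 a^3 + 27 b^2 = 4*15^3 + 27*5^2 = 13500 + 675 = 14175
Delta = -16 * (14175) = -226800
Delta mod 19 = 3

Delta = 3 (mod 19)


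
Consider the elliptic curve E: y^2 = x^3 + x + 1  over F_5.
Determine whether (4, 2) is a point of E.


Check whether y^2 = x^3 + 1 x + 1 (mod 5) for (x, y) = (4, 2).
LHS: y^2 = 2^2 mod 5 = 4
RHS: x^3 + 1 x + 1 = 4^3 + 1*4 + 1 mod 5 = 4
LHS = RHS

Yes, on the curve


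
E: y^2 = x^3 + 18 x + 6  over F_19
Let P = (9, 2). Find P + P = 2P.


Doubling: s = (3 x1^2 + a) / (2 y1)
s = (3*9^2 + 18) / (2*2) mod 19 = 13
x3 = s^2 - 2 x1 mod 19 = 13^2 - 2*9 = 18
y3 = s (x1 - x3) - y1 mod 19 = 13 * (9 - 18) - 2 = 14

2P = (18, 14)


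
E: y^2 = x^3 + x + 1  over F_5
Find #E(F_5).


For each x in F_5, count y with y^2 = x^3 + 1 x + 1 mod 5:
  x = 0: RHS = 1, y in [1, 4]  -> 2 point(s)
  x = 2: RHS = 1, y in [1, 4]  -> 2 point(s)
  x = 3: RHS = 1, y in [1, 4]  -> 2 point(s)
  x = 4: RHS = 4, y in [2, 3]  -> 2 point(s)
Affine points: 8. Add the point at infinity: total = 9.

#E(F_5) = 9


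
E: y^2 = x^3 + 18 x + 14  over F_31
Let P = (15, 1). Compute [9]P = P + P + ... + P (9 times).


k = 9 = 1001_2 (binary, LSB first: 1001)
Double-and-add from P = (15, 1):
  bit 0 = 1: acc = O + (15, 1) = (15, 1)
  bit 1 = 0: acc unchanged = (15, 1)
  bit 2 = 0: acc unchanged = (15, 1)
  bit 3 = 1: acc = (15, 1) + (3, 8) = (17, 26)

9P = (17, 26)


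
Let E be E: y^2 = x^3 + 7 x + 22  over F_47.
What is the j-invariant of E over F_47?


Delta = -16(4 a^3 + 27 b^2) mod 47 = 12
-1728 * (4 a)^3 = -1728 * (4*7)^3 mod 47 = 33
j = 33 * 12^(-1) mod 47 = 38

j = 38 (mod 47)


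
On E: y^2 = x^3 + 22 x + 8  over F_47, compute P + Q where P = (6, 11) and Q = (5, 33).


P != Q, so use the chord formula.
s = (y2 - y1) / (x2 - x1) = (22) / (46) mod 47 = 25
x3 = s^2 - x1 - x2 mod 47 = 25^2 - 6 - 5 = 3
y3 = s (x1 - x3) - y1 mod 47 = 25 * (6 - 3) - 11 = 17

P + Q = (3, 17)


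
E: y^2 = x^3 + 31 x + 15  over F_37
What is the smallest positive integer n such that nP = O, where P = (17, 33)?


Compute successive multiples of P until we hit O:
  1P = (17, 33)
  2P = (30, 11)
  3P = (6, 11)
  4P = (18, 2)
  5P = (1, 26)
  6P = (15, 28)
  7P = (2, 23)
  8P = (2, 14)
  ... (continuing to 15P)
  15P = O

ord(P) = 15


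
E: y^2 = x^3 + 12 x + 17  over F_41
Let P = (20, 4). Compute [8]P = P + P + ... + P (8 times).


k = 8 = 1000_2 (binary, LSB first: 0001)
Double-and-add from P = (20, 4):
  bit 0 = 0: acc unchanged = O
  bit 1 = 0: acc unchanged = O
  bit 2 = 0: acc unchanged = O
  bit 3 = 1: acc = O + (11, 39) = (11, 39)

8P = (11, 39)


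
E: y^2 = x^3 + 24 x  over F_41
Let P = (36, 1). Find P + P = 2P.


Doubling: s = (3 x1^2 + a) / (2 y1)
s = (3*36^2 + 24) / (2*1) mod 41 = 29
x3 = s^2 - 2 x1 mod 41 = 29^2 - 2*36 = 31
y3 = s (x1 - x3) - y1 mod 41 = 29 * (36 - 31) - 1 = 21

2P = (31, 21)


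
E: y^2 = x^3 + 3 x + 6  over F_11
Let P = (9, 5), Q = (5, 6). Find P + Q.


P != Q, so use the chord formula.
s = (y2 - y1) / (x2 - x1) = (1) / (7) mod 11 = 8
x3 = s^2 - x1 - x2 mod 11 = 8^2 - 9 - 5 = 6
y3 = s (x1 - x3) - y1 mod 11 = 8 * (9 - 6) - 5 = 8

P + Q = (6, 8)


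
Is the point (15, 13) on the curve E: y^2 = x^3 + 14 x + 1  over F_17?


Check whether y^2 = x^3 + 14 x + 1 (mod 17) for (x, y) = (15, 13).
LHS: y^2 = 13^2 mod 17 = 16
RHS: x^3 + 14 x + 1 = 15^3 + 14*15 + 1 mod 17 = 16
LHS = RHS

Yes, on the curve


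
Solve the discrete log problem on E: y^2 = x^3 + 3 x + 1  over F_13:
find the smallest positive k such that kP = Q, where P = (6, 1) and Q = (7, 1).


Enumerate multiples of P until we hit Q = (7, 1):
  1P = (6, 1)
  2P = (10, 11)
  3P = (0, 1)
  4P = (7, 12)
  5P = (4, 8)
  6P = (12, 7)
  7P = (9, 9)
  8P = (8, 11)
  9P = (11, 0)
  10P = (8, 2)
  11P = (9, 4)
  12P = (12, 6)
  13P = (4, 5)
  14P = (7, 1)
Match found at i = 14.

k = 14


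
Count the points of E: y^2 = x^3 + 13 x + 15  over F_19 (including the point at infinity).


For each x in F_19, count y with y^2 = x^3 + 13 x + 15 mod 19:
  x = 2: RHS = 11, y in [7, 12]  -> 2 point(s)
  x = 3: RHS = 5, y in [9, 10]  -> 2 point(s)
  x = 4: RHS = 17, y in [6, 13]  -> 2 point(s)
  x = 6: RHS = 5, y in [9, 10]  -> 2 point(s)
  x = 8: RHS = 4, y in [2, 17]  -> 2 point(s)
  x = 9: RHS = 6, y in [5, 14]  -> 2 point(s)
  x = 10: RHS = 5, y in [9, 10]  -> 2 point(s)
  x = 11: RHS = 7, y in [8, 11]  -> 2 point(s)
  x = 13: RHS = 6, y in [5, 14]  -> 2 point(s)
  x = 16: RHS = 6, y in [5, 14]  -> 2 point(s)
  x = 17: RHS = 0, y in [0]  -> 1 point(s)
  x = 18: RHS = 1, y in [1, 18]  -> 2 point(s)
Affine points: 23. Add the point at infinity: total = 24.

#E(F_19) = 24


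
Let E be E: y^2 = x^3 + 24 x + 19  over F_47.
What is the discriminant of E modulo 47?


4 a^3 + 27 b^2 = 4*24^3 + 27*19^2 = 55296 + 9747 = 65043
Delta = -16 * (65043) = -1040688
Delta mod 47 = 33

Delta = 33 (mod 47)


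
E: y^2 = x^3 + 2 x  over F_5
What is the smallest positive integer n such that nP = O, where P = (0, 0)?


Compute successive multiples of P until we hit O:
  1P = (0, 0)
  2P = O

ord(P) = 2


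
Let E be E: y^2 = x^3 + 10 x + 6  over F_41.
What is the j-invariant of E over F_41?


Delta = -16(4 a^3 + 27 b^2) mod 41 = 29
-1728 * (4 a)^3 = -1728 * (4*10)^3 mod 41 = 6
j = 6 * 29^(-1) mod 41 = 20

j = 20 (mod 41)


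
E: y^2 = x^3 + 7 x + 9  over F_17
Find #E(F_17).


For each x in F_17, count y with y^2 = x^3 + 7 x + 9 mod 17:
  x = 0: RHS = 9, y in [3, 14]  -> 2 point(s)
  x = 1: RHS = 0, y in [0]  -> 1 point(s)
  x = 4: RHS = 16, y in [4, 13]  -> 2 point(s)
  x = 5: RHS = 16, y in [4, 13]  -> 2 point(s)
  x = 8: RHS = 16, y in [4, 13]  -> 2 point(s)
  x = 9: RHS = 2, y in [6, 11]  -> 2 point(s)
  x = 10: RHS = 8, y in [5, 12]  -> 2 point(s)
  x = 12: RHS = 2, y in [6, 11]  -> 2 point(s)
  x = 13: RHS = 2, y in [6, 11]  -> 2 point(s)
  x = 15: RHS = 4, y in [2, 15]  -> 2 point(s)
  x = 16: RHS = 1, y in [1, 16]  -> 2 point(s)
Affine points: 21. Add the point at infinity: total = 22.

#E(F_17) = 22


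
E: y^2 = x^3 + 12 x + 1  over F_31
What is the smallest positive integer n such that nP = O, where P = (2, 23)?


Compute successive multiples of P until we hit O:
  1P = (2, 23)
  2P = (6, 14)
  3P = (30, 9)
  4P = (7, 26)
  5P = (5, 0)
  6P = (7, 5)
  7P = (30, 22)
  8P = (6, 17)
  ... (continuing to 10P)
  10P = O

ord(P) = 10


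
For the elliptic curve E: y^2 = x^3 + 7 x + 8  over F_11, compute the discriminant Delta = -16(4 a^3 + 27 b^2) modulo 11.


4 a^3 + 27 b^2 = 4*7^3 + 27*8^2 = 1372 + 1728 = 3100
Delta = -16 * (3100) = -49600
Delta mod 11 = 10

Delta = 10 (mod 11)


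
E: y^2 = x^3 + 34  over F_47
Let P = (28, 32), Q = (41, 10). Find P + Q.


P != Q, so use the chord formula.
s = (y2 - y1) / (x2 - x1) = (25) / (13) mod 47 = 20
x3 = s^2 - x1 - x2 mod 47 = 20^2 - 28 - 41 = 2
y3 = s (x1 - x3) - y1 mod 47 = 20 * (28 - 2) - 32 = 18

P + Q = (2, 18)


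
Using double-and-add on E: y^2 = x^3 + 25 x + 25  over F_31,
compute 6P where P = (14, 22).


k = 6 = 110_2 (binary, LSB first: 011)
Double-and-add from P = (14, 22):
  bit 0 = 0: acc unchanged = O
  bit 1 = 1: acc = O + (22, 30) = (22, 30)
  bit 2 = 1: acc = (22, 30) + (25, 0) = (22, 1)

6P = (22, 1)


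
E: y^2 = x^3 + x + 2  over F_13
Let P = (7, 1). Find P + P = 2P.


Doubling: s = (3 x1^2 + a) / (2 y1)
s = (3*7^2 + 1) / (2*1) mod 13 = 9
x3 = s^2 - 2 x1 mod 13 = 9^2 - 2*7 = 2
y3 = s (x1 - x3) - y1 mod 13 = 9 * (7 - 2) - 1 = 5

2P = (2, 5)


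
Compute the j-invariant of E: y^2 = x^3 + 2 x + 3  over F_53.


Delta = -16(4 a^3 + 27 b^2) mod 53 = 52
-1728 * (4 a)^3 = -1728 * (4*2)^3 mod 53 = 46
j = 46 * 52^(-1) mod 53 = 7

j = 7 (mod 53)


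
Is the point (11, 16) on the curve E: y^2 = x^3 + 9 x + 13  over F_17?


Check whether y^2 = x^3 + 9 x + 13 (mod 17) for (x, y) = (11, 16).
LHS: y^2 = 16^2 mod 17 = 1
RHS: x^3 + 9 x + 13 = 11^3 + 9*11 + 13 mod 17 = 15
LHS != RHS

No, not on the curve


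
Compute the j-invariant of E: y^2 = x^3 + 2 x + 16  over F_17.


Delta = -16(4 a^3 + 27 b^2) mod 17 = 8
-1728 * (4 a)^3 = -1728 * (4*2)^3 mod 17 = 12
j = 12 * 8^(-1) mod 17 = 10

j = 10 (mod 17)


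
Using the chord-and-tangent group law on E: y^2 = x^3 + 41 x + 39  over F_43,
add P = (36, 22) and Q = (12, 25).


P != Q, so use the chord formula.
s = (y2 - y1) / (x2 - x1) = (3) / (19) mod 43 = 16
x3 = s^2 - x1 - x2 mod 43 = 16^2 - 36 - 12 = 36
y3 = s (x1 - x3) - y1 mod 43 = 16 * (36 - 36) - 22 = 21

P + Q = (36, 21)


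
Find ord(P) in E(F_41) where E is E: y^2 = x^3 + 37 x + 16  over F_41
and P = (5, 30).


Compute successive multiples of P until we hit O:
  1P = (5, 30)
  2P = (21, 3)
  3P = (10, 22)
  4P = (22, 30)
  5P = (14, 11)
  6P = (30, 0)
  7P = (14, 30)
  8P = (22, 11)
  ... (continuing to 12P)
  12P = O

ord(P) = 12


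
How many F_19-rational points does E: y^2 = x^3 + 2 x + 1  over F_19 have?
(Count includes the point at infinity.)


For each x in F_19, count y with y^2 = x^3 + 2 x + 1 mod 19:
  x = 0: RHS = 1, y in [1, 18]  -> 2 point(s)
  x = 1: RHS = 4, y in [2, 17]  -> 2 point(s)
  x = 4: RHS = 16, y in [4, 15]  -> 2 point(s)
  x = 6: RHS = 1, y in [1, 18]  -> 2 point(s)
  x = 7: RHS = 16, y in [4, 15]  -> 2 point(s)
  x = 8: RHS = 16, y in [4, 15]  -> 2 point(s)
  x = 9: RHS = 7, y in [8, 11]  -> 2 point(s)
  x = 11: RHS = 5, y in [9, 10]  -> 2 point(s)
  x = 12: RHS = 5, y in [9, 10]  -> 2 point(s)
  x = 13: RHS = 1, y in [1, 18]  -> 2 point(s)
  x = 15: RHS = 5, y in [9, 10]  -> 2 point(s)
  x = 16: RHS = 6, y in [5, 14]  -> 2 point(s)
  x = 18: RHS = 17, y in [6, 13]  -> 2 point(s)
Affine points: 26. Add the point at infinity: total = 27.

#E(F_19) = 27


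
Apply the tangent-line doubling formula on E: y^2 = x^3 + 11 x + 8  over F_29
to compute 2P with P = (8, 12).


Doubling: s = (3 x1^2 + a) / (2 y1)
s = (3*8^2 + 11) / (2*12) mod 29 = 0
x3 = s^2 - 2 x1 mod 29 = 0^2 - 2*8 = 13
y3 = s (x1 - x3) - y1 mod 29 = 0 * (8 - 13) - 12 = 17

2P = (13, 17)


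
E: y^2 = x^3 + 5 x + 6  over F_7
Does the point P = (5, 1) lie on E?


Check whether y^2 = x^3 + 5 x + 6 (mod 7) for (x, y) = (5, 1).
LHS: y^2 = 1^2 mod 7 = 1
RHS: x^3 + 5 x + 6 = 5^3 + 5*5 + 6 mod 7 = 2
LHS != RHS

No, not on the curve


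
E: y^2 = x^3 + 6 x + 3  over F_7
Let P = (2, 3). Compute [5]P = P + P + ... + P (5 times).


k = 5 = 101_2 (binary, LSB first: 101)
Double-and-add from P = (2, 3):
  bit 0 = 1: acc = O + (2, 3) = (2, 3)
  bit 1 = 0: acc unchanged = (2, 3)
  bit 2 = 1: acc = (2, 3) + (5, 5) = (2, 4)

5P = (2, 4)


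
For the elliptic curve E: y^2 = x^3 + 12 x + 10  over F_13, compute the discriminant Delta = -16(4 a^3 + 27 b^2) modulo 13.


4 a^3 + 27 b^2 = 4*12^3 + 27*10^2 = 6912 + 2700 = 9612
Delta = -16 * (9612) = -153792
Delta mod 13 = 11

Delta = 11 (mod 13)


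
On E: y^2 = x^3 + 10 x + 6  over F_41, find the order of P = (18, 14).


Compute successive multiples of P until we hit O:
  1P = (18, 14)
  2P = (14, 15)
  3P = (27, 19)
  4P = (12, 3)
  5P = (36, 35)
  6P = (10, 9)
  7P = (23, 29)
  8P = (9, 13)
  ... (continuing to 40P)
  40P = O

ord(P) = 40


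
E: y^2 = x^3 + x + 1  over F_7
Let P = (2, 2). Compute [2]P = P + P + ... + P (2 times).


k = 2 = 10_2 (binary, LSB first: 01)
Double-and-add from P = (2, 2):
  bit 0 = 0: acc unchanged = O
  bit 1 = 1: acc = O + (0, 1) = (0, 1)

2P = (0, 1)


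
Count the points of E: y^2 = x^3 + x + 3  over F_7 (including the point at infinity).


For each x in F_7, count y with y^2 = x^3 + 1 x + 3 mod 7:
  x = 4: RHS = 1, y in [1, 6]  -> 2 point(s)
  x = 5: RHS = 0, y in [0]  -> 1 point(s)
  x = 6: RHS = 1, y in [1, 6]  -> 2 point(s)
Affine points: 5. Add the point at infinity: total = 6.

#E(F_7) = 6


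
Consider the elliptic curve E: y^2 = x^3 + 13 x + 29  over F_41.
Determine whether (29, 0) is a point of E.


Check whether y^2 = x^3 + 13 x + 29 (mod 41) for (x, y) = (29, 0).
LHS: y^2 = 0^2 mod 41 = 0
RHS: x^3 + 13 x + 29 = 29^3 + 13*29 + 29 mod 41 = 31
LHS != RHS

No, not on the curve


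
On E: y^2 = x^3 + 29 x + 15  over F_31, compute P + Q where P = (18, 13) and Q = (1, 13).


P != Q, so use the chord formula.
s = (y2 - y1) / (x2 - x1) = (0) / (14) mod 31 = 0
x3 = s^2 - x1 - x2 mod 31 = 0^2 - 18 - 1 = 12
y3 = s (x1 - x3) - y1 mod 31 = 0 * (18 - 12) - 13 = 18

P + Q = (12, 18)


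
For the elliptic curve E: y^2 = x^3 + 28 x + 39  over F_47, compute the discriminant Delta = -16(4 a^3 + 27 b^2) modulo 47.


4 a^3 + 27 b^2 = 4*28^3 + 27*39^2 = 87808 + 41067 = 128875
Delta = -16 * (128875) = -2062000
Delta mod 47 = 31

Delta = 31 (mod 47)


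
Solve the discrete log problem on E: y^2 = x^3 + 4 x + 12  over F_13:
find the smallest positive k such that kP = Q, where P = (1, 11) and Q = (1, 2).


Enumerate multiples of P until we hit Q = (1, 2):
  1P = (1, 11)
  2P = (10, 8)
  3P = (5, 12)
  4P = (3, 8)
  5P = (8, 6)
  6P = (0, 5)
  7P = (9, 6)
  8P = (4, 12)
  9P = (11, 3)
  10P = (11, 10)
  11P = (4, 1)
  12P = (9, 7)
  13P = (0, 8)
  14P = (8, 7)
  15P = (3, 5)
  16P = (5, 1)
  17P = (10, 5)
  18P = (1, 2)
Match found at i = 18.

k = 18


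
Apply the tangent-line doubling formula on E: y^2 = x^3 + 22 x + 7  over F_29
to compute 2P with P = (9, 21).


Doubling: s = (3 x1^2 + a) / (2 y1)
s = (3*9^2 + 22) / (2*21) mod 29 = 7
x3 = s^2 - 2 x1 mod 29 = 7^2 - 2*9 = 2
y3 = s (x1 - x3) - y1 mod 29 = 7 * (9 - 2) - 21 = 28

2P = (2, 28)


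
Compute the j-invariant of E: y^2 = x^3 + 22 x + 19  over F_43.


Delta = -16(4 a^3 + 27 b^2) mod 43 = 1
-1728 * (4 a)^3 = -1728 * (4*22)^3 mod 43 = 22
j = 22 * 1^(-1) mod 43 = 22

j = 22 (mod 43)


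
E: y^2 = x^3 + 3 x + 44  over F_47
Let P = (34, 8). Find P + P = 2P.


Doubling: s = (3 x1^2 + a) / (2 y1)
s = (3*34^2 + 3) / (2*8) mod 47 = 26
x3 = s^2 - 2 x1 mod 47 = 26^2 - 2*34 = 44
y3 = s (x1 - x3) - y1 mod 47 = 26 * (34 - 44) - 8 = 14

2P = (44, 14)


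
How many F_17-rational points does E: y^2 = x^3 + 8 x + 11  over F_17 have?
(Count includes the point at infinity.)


For each x in F_17, count y with y^2 = x^3 + 8 x + 11 mod 17:
  x = 2: RHS = 1, y in [1, 16]  -> 2 point(s)
  x = 7: RHS = 2, y in [6, 11]  -> 2 point(s)
  x = 8: RHS = 9, y in [3, 14]  -> 2 point(s)
  x = 9: RHS = 13, y in [8, 9]  -> 2 point(s)
  x = 11: RHS = 2, y in [6, 11]  -> 2 point(s)
  x = 12: RHS = 16, y in [4, 13]  -> 2 point(s)
  x = 13: RHS = 0, y in [0]  -> 1 point(s)
  x = 15: RHS = 4, y in [2, 15]  -> 2 point(s)
  x = 16: RHS = 2, y in [6, 11]  -> 2 point(s)
Affine points: 17. Add the point at infinity: total = 18.

#E(F_17) = 18


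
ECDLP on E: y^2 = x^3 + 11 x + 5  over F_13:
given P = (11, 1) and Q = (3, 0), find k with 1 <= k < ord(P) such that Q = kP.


Enumerate multiples of P until we hit Q = (3, 0):
  1P = (11, 1)
  2P = (3, 0)
Match found at i = 2.

k = 2


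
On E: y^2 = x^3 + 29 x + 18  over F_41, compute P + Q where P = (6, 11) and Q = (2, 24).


P != Q, so use the chord formula.
s = (y2 - y1) / (x2 - x1) = (13) / (37) mod 41 = 7
x3 = s^2 - x1 - x2 mod 41 = 7^2 - 6 - 2 = 0
y3 = s (x1 - x3) - y1 mod 41 = 7 * (6 - 0) - 11 = 31

P + Q = (0, 31)


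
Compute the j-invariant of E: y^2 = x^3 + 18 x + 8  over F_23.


Delta = -16(4 a^3 + 27 b^2) mod 23 = 17
-1728 * (4 a)^3 = -1728 * (4*18)^3 mod 23 = 11
j = 11 * 17^(-1) mod 23 = 2

j = 2 (mod 23)


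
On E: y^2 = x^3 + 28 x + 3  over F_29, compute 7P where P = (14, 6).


k = 7 = 111_2 (binary, LSB first: 111)
Double-and-add from P = (14, 6):
  bit 0 = 1: acc = O + (14, 6) = (14, 6)
  bit 1 = 1: acc = (14, 6) + (10, 6) = (5, 23)
  bit 2 = 1: acc = (5, 23) + (15, 12) = (25, 28)

7P = (25, 28)


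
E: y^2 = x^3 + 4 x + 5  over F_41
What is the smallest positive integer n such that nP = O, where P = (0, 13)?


Compute successive multiples of P until we hit O:
  1P = (0, 13)
  2P = (9, 14)
  3P = (31, 20)
  4P = (15, 18)
  5P = (17, 36)
  6P = (22, 32)
  7P = (20, 7)
  8P = (1, 16)
  ... (continuing to 19P)
  19P = O

ord(P) = 19


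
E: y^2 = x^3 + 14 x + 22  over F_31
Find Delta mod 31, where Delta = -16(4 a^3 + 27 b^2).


4 a^3 + 27 b^2 = 4*14^3 + 27*22^2 = 10976 + 13068 = 24044
Delta = -16 * (24044) = -384704
Delta mod 31 = 6

Delta = 6 (mod 31)


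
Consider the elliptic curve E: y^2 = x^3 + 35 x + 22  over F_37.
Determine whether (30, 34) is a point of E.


Check whether y^2 = x^3 + 35 x + 22 (mod 37) for (x, y) = (30, 34).
LHS: y^2 = 34^2 mod 37 = 9
RHS: x^3 + 35 x + 22 = 30^3 + 35*30 + 22 mod 37 = 26
LHS != RHS

No, not on the curve


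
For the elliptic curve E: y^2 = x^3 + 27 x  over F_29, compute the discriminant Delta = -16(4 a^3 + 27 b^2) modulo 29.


4 a^3 + 27 b^2 = 4*27^3 + 27*0^2 = 78732 + 0 = 78732
Delta = -16 * (78732) = -1259712
Delta mod 29 = 19

Delta = 19 (mod 29)


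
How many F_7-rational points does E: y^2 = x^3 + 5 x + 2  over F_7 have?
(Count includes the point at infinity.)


For each x in F_7, count y with y^2 = x^3 + 5 x + 2 mod 7:
  x = 0: RHS = 2, y in [3, 4]  -> 2 point(s)
  x = 1: RHS = 1, y in [1, 6]  -> 2 point(s)
  x = 3: RHS = 2, y in [3, 4]  -> 2 point(s)
  x = 4: RHS = 2, y in [3, 4]  -> 2 point(s)
Affine points: 8. Add the point at infinity: total = 9.

#E(F_7) = 9


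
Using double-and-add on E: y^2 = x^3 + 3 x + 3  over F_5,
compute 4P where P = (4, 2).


k = 4 = 100_2 (binary, LSB first: 001)
Double-and-add from P = (4, 2):
  bit 0 = 0: acc unchanged = O
  bit 1 = 0: acc unchanged = O
  bit 2 = 1: acc = O + (4, 3) = (4, 3)

4P = (4, 3)


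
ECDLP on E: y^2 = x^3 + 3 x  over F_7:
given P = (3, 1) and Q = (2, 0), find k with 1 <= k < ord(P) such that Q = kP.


Enumerate multiples of P until we hit Q = (2, 0):
  1P = (3, 1)
  2P = (2, 0)
Match found at i = 2.

k = 2


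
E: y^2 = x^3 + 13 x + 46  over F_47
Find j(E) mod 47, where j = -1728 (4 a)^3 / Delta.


Delta = -16(4 a^3 + 27 b^2) mod 47 = 7
-1728 * (4 a)^3 = -1728 * (4*13)^3 mod 47 = 12
j = 12 * 7^(-1) mod 47 = 42

j = 42 (mod 47)


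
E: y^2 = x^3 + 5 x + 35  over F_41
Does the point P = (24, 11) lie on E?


Check whether y^2 = x^3 + 5 x + 35 (mod 41) for (x, y) = (24, 11).
LHS: y^2 = 11^2 mod 41 = 39
RHS: x^3 + 5 x + 35 = 24^3 + 5*24 + 35 mod 41 = 39
LHS = RHS

Yes, on the curve


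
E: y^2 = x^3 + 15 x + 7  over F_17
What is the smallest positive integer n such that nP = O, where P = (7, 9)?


Compute successive multiples of P until we hit O:
  1P = (7, 9)
  2P = (16, 12)
  3P = (13, 6)
  4P = (10, 1)
  5P = (9, 2)
  6P = (9, 15)
  7P = (10, 16)
  8P = (13, 11)
  ... (continuing to 11P)
  11P = O

ord(P) = 11


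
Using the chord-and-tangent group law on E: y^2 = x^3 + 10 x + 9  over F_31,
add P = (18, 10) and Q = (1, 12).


P != Q, so use the chord formula.
s = (y2 - y1) / (x2 - x1) = (2) / (14) mod 31 = 9
x3 = s^2 - x1 - x2 mod 31 = 9^2 - 18 - 1 = 0
y3 = s (x1 - x3) - y1 mod 31 = 9 * (18 - 0) - 10 = 28

P + Q = (0, 28)


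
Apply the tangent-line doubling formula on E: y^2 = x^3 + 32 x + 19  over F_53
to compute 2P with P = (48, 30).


Doubling: s = (3 x1^2 + a) / (2 y1)
s = (3*48^2 + 32) / (2*30) mod 53 = 38
x3 = s^2 - 2 x1 mod 53 = 38^2 - 2*48 = 23
y3 = s (x1 - x3) - y1 mod 53 = 38 * (48 - 23) - 30 = 19

2P = (23, 19)


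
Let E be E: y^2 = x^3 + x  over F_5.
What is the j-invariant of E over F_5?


Delta = -16(4 a^3 + 27 b^2) mod 5 = 1
-1728 * (4 a)^3 = -1728 * (4*1)^3 mod 5 = 3
j = 3 * 1^(-1) mod 5 = 3

j = 3 (mod 5)


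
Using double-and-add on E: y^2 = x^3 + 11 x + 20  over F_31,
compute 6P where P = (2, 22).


k = 6 = 110_2 (binary, LSB first: 011)
Double-and-add from P = (2, 22):
  bit 0 = 0: acc unchanged = O
  bit 1 = 1: acc = O + (5, 18) = (5, 18)
  bit 2 = 1: acc = (5, 18) + (18, 25) = (27, 25)

6P = (27, 25)


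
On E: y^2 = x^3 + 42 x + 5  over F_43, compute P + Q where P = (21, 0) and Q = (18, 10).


P != Q, so use the chord formula.
s = (y2 - y1) / (x2 - x1) = (10) / (40) mod 43 = 11
x3 = s^2 - x1 - x2 mod 43 = 11^2 - 21 - 18 = 39
y3 = s (x1 - x3) - y1 mod 43 = 11 * (21 - 39) - 0 = 17

P + Q = (39, 17)


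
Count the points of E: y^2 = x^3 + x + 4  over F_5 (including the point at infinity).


For each x in F_5, count y with y^2 = x^3 + 1 x + 4 mod 5:
  x = 0: RHS = 4, y in [2, 3]  -> 2 point(s)
  x = 1: RHS = 1, y in [1, 4]  -> 2 point(s)
  x = 2: RHS = 4, y in [2, 3]  -> 2 point(s)
  x = 3: RHS = 4, y in [2, 3]  -> 2 point(s)
Affine points: 8. Add the point at infinity: total = 9.

#E(F_5) = 9


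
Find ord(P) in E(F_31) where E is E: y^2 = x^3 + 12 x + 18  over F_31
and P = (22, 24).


Compute successive multiples of P until we hit O:
  1P = (22, 24)
  2P = (26, 9)
  3P = (30, 6)
  4P = (17, 19)
  5P = (24, 5)
  6P = (21, 13)
  7P = (16, 11)
  8P = (2, 9)
  ... (continuing to 30P)
  30P = O

ord(P) = 30


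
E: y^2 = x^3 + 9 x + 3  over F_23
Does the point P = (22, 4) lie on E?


Check whether y^2 = x^3 + 9 x + 3 (mod 23) for (x, y) = (22, 4).
LHS: y^2 = 4^2 mod 23 = 16
RHS: x^3 + 9 x + 3 = 22^3 + 9*22 + 3 mod 23 = 16
LHS = RHS

Yes, on the curve


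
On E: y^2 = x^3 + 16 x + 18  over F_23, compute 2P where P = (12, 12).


Doubling: s = (3 x1^2 + a) / (2 y1)
s = (3*12^2 + 16) / (2*12) mod 23 = 11
x3 = s^2 - 2 x1 mod 23 = 11^2 - 2*12 = 5
y3 = s (x1 - x3) - y1 mod 23 = 11 * (12 - 5) - 12 = 19

2P = (5, 19)


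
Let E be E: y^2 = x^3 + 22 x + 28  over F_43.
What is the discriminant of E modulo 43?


4 a^3 + 27 b^2 = 4*22^3 + 27*28^2 = 42592 + 21168 = 63760
Delta = -16 * (63760) = -1020160
Delta mod 43 = 15

Delta = 15 (mod 43)


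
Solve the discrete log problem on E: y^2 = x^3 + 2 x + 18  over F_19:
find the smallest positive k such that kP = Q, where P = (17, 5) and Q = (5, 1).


Enumerate multiples of P until we hit Q = (5, 1):
  1P = (17, 5)
  2P = (9, 10)
  3P = (2, 7)
  4P = (5, 1)
Match found at i = 4.

k = 4


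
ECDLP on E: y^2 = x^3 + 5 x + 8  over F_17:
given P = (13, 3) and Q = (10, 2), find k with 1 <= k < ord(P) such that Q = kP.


Enumerate multiples of P until we hit Q = (10, 2):
  1P = (13, 3)
  2P = (10, 15)
  3P = (10, 2)
Match found at i = 3.

k = 3


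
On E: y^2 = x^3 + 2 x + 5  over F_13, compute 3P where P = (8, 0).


k = 3 = 11_2 (binary, LSB first: 11)
Double-and-add from P = (8, 0):
  bit 0 = 1: acc = O + (8, 0) = (8, 0)
  bit 1 = 1: acc = (8, 0) + O = (8, 0)

3P = (8, 0)


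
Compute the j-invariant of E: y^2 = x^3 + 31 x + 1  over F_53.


Delta = -16(4 a^3 + 27 b^2) mod 53 = 43
-1728 * (4 a)^3 = -1728 * (4*31)^3 mod 53 = 42
j = 42 * 43^(-1) mod 53 = 17

j = 17 (mod 53)


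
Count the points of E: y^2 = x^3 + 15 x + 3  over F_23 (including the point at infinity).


For each x in F_23, count y with y^2 = x^3 + 15 x + 3 mod 23:
  x = 0: RHS = 3, y in [7, 16]  -> 2 point(s)
  x = 2: RHS = 18, y in [8, 15]  -> 2 point(s)
  x = 3: RHS = 6, y in [11, 12]  -> 2 point(s)
  x = 4: RHS = 12, y in [9, 14]  -> 2 point(s)
  x = 9: RHS = 16, y in [4, 19]  -> 2 point(s)
  x = 10: RHS = 3, y in [7, 16]  -> 2 point(s)
  x = 11: RHS = 4, y in [2, 21]  -> 2 point(s)
  x = 12: RHS = 2, y in [5, 18]  -> 2 point(s)
  x = 13: RHS = 3, y in [7, 16]  -> 2 point(s)
  x = 14: RHS = 13, y in [6, 17]  -> 2 point(s)
  x = 20: RHS = 0, y in [0]  -> 1 point(s)
Affine points: 21. Add the point at infinity: total = 22.

#E(F_23) = 22


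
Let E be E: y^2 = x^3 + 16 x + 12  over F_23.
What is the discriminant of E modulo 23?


4 a^3 + 27 b^2 = 4*16^3 + 27*12^2 = 16384 + 3888 = 20272
Delta = -16 * (20272) = -324352
Delta mod 23 = 17

Delta = 17 (mod 23)


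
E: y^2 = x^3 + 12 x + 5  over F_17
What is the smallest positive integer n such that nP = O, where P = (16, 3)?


Compute successive multiples of P until we hit O:
  1P = (16, 3)
  2P = (4, 10)
  3P = (1, 1)
  4P = (1, 16)
  5P = (4, 7)
  6P = (16, 14)
  7P = O

ord(P) = 7


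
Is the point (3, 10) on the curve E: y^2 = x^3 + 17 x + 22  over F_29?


Check whether y^2 = x^3 + 17 x + 22 (mod 29) for (x, y) = (3, 10).
LHS: y^2 = 10^2 mod 29 = 13
RHS: x^3 + 17 x + 22 = 3^3 + 17*3 + 22 mod 29 = 13
LHS = RHS

Yes, on the curve


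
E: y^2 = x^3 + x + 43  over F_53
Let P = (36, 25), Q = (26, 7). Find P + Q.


P != Q, so use the chord formula.
s = (y2 - y1) / (x2 - x1) = (35) / (43) mod 53 = 23
x3 = s^2 - x1 - x2 mod 53 = 23^2 - 36 - 26 = 43
y3 = s (x1 - x3) - y1 mod 53 = 23 * (36 - 43) - 25 = 26

P + Q = (43, 26)


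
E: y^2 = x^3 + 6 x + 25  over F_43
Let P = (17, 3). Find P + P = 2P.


Doubling: s = (3 x1^2 + a) / (2 y1)
s = (3*17^2 + 6) / (2*3) mod 43 = 38
x3 = s^2 - 2 x1 mod 43 = 38^2 - 2*17 = 34
y3 = s (x1 - x3) - y1 mod 43 = 38 * (17 - 34) - 3 = 39

2P = (34, 39)


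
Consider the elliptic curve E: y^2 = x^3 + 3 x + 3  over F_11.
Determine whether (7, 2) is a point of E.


Check whether y^2 = x^3 + 3 x + 3 (mod 11) for (x, y) = (7, 2).
LHS: y^2 = 2^2 mod 11 = 4
RHS: x^3 + 3 x + 3 = 7^3 + 3*7 + 3 mod 11 = 4
LHS = RHS

Yes, on the curve


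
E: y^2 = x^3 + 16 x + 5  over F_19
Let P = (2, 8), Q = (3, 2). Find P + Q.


P != Q, so use the chord formula.
s = (y2 - y1) / (x2 - x1) = (13) / (1) mod 19 = 13
x3 = s^2 - x1 - x2 mod 19 = 13^2 - 2 - 3 = 12
y3 = s (x1 - x3) - y1 mod 19 = 13 * (2 - 12) - 8 = 14

P + Q = (12, 14)


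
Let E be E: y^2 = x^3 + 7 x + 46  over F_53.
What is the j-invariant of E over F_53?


Delta = -16(4 a^3 + 27 b^2) mod 53 = 22
-1728 * (4 a)^3 = -1728 * (4*7)^3 mod 53 = 51
j = 51 * 22^(-1) mod 53 = 24

j = 24 (mod 53)


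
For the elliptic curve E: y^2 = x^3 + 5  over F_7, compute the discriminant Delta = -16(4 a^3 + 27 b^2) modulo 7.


4 a^3 + 27 b^2 = 4*0^3 + 27*5^2 = 0 + 675 = 675
Delta = -16 * (675) = -10800
Delta mod 7 = 1

Delta = 1 (mod 7)


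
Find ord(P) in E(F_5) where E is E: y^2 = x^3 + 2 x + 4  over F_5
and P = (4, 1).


Compute successive multiples of P until we hit O:
  1P = (4, 1)
  2P = (2, 4)
  3P = (0, 3)
  4P = (0, 2)
  5P = (2, 1)
  6P = (4, 4)
  7P = O

ord(P) = 7


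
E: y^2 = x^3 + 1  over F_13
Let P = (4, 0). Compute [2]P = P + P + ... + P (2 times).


k = 2 = 10_2 (binary, LSB first: 01)
Double-and-add from P = (4, 0):
  bit 0 = 0: acc unchanged = O
  bit 1 = 1: acc = O + O = O

2P = O


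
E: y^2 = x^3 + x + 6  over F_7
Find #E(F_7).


For each x in F_7, count y with y^2 = x^3 + 1 x + 6 mod 7:
  x = 1: RHS = 1, y in [1, 6]  -> 2 point(s)
  x = 2: RHS = 2, y in [3, 4]  -> 2 point(s)
  x = 3: RHS = 1, y in [1, 6]  -> 2 point(s)
  x = 4: RHS = 4, y in [2, 5]  -> 2 point(s)
  x = 6: RHS = 4, y in [2, 5]  -> 2 point(s)
Affine points: 10. Add the point at infinity: total = 11.

#E(F_7) = 11


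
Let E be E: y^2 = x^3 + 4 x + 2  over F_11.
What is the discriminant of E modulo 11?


4 a^3 + 27 b^2 = 4*4^3 + 27*2^2 = 256 + 108 = 364
Delta = -16 * (364) = -5824
Delta mod 11 = 6

Delta = 6 (mod 11)


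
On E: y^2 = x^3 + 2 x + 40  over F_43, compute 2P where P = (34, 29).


Doubling: s = (3 x1^2 + a) / (2 y1)
s = (3*34^2 + 2) / (2*29) mod 43 = 2
x3 = s^2 - 2 x1 mod 43 = 2^2 - 2*34 = 22
y3 = s (x1 - x3) - y1 mod 43 = 2 * (34 - 22) - 29 = 38

2P = (22, 38)


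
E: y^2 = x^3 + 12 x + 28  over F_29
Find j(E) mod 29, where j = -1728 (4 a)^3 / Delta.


Delta = -16(4 a^3 + 27 b^2) mod 29 = 17
-1728 * (4 a)^3 = -1728 * (4*12)^3 mod 29 = 6
j = 6 * 17^(-1) mod 29 = 14

j = 14 (mod 29)


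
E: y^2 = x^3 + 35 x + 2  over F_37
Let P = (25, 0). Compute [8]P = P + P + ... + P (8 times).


k = 8 = 1000_2 (binary, LSB first: 0001)
Double-and-add from P = (25, 0):
  bit 0 = 0: acc unchanged = O
  bit 1 = 0: acc unchanged = O
  bit 2 = 0: acc unchanged = O
  bit 3 = 1: acc = O + O = O

8P = O


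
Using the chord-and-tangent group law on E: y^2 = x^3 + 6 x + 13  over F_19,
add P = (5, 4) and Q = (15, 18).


P != Q, so use the chord formula.
s = (y2 - y1) / (x2 - x1) = (14) / (10) mod 19 = 9
x3 = s^2 - x1 - x2 mod 19 = 9^2 - 5 - 15 = 4
y3 = s (x1 - x3) - y1 mod 19 = 9 * (5 - 4) - 4 = 5

P + Q = (4, 5)


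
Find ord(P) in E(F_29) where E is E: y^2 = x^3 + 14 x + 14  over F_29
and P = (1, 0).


Compute successive multiples of P until we hit O:
  1P = (1, 0)
  2P = O

ord(P) = 2


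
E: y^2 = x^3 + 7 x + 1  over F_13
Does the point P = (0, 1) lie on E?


Check whether y^2 = x^3 + 7 x + 1 (mod 13) for (x, y) = (0, 1).
LHS: y^2 = 1^2 mod 13 = 1
RHS: x^3 + 7 x + 1 = 0^3 + 7*0 + 1 mod 13 = 1
LHS = RHS

Yes, on the curve


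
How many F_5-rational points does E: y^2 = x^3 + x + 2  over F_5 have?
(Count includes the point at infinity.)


For each x in F_5, count y with y^2 = x^3 + 1 x + 2 mod 5:
  x = 1: RHS = 4, y in [2, 3]  -> 2 point(s)
  x = 4: RHS = 0, y in [0]  -> 1 point(s)
Affine points: 3. Add the point at infinity: total = 4.

#E(F_5) = 4


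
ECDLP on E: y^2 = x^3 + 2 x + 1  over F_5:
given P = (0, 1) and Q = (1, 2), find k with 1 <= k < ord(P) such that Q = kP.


Enumerate multiples of P until we hit Q = (1, 2):
  1P = (0, 1)
  2P = (1, 3)
  3P = (3, 3)
  4P = (3, 2)
  5P = (1, 2)
Match found at i = 5.

k = 5


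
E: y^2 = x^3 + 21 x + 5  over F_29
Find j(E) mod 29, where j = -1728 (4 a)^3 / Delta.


Delta = -16(4 a^3 + 27 b^2) mod 29 = 15
-1728 * (4 a)^3 = -1728 * (4*21)^3 mod 29 = 24
j = 24 * 15^(-1) mod 29 = 19

j = 19 (mod 29)


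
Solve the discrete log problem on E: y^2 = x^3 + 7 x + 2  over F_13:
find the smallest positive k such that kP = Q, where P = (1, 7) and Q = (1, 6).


Enumerate multiples of P until we hit Q = (1, 6):
  1P = (1, 7)
  2P = (7, 11)
  3P = (4, 4)
  4P = (9, 1)
  5P = (6, 0)
  6P = (9, 12)
  7P = (4, 9)
  8P = (7, 2)
  9P = (1, 6)
Match found at i = 9.

k = 9


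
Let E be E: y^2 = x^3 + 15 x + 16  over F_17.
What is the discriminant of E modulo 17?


4 a^3 + 27 b^2 = 4*15^3 + 27*16^2 = 13500 + 6912 = 20412
Delta = -16 * (20412) = -326592
Delta mod 17 = 12

Delta = 12 (mod 17)


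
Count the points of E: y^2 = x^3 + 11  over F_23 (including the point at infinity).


For each x in F_23, count y with y^2 = x^3 + 0 x + 11 mod 23:
  x = 1: RHS = 12, y in [9, 14]  -> 2 point(s)
  x = 4: RHS = 6, y in [11, 12]  -> 2 point(s)
  x = 7: RHS = 9, y in [3, 20]  -> 2 point(s)
  x = 9: RHS = 4, y in [2, 21]  -> 2 point(s)
  x = 11: RHS = 8, y in [10, 13]  -> 2 point(s)
  x = 13: RHS = 0, y in [0]  -> 1 point(s)
  x = 14: RHS = 18, y in [8, 15]  -> 2 point(s)
  x = 16: RHS = 13, y in [6, 17]  -> 2 point(s)
  x = 17: RHS = 2, y in [5, 18]  -> 2 point(s)
  x = 18: RHS = 1, y in [1, 22]  -> 2 point(s)
  x = 19: RHS = 16, y in [4, 19]  -> 2 point(s)
  x = 21: RHS = 3, y in [7, 16]  -> 2 point(s)
Affine points: 23. Add the point at infinity: total = 24.

#E(F_23) = 24


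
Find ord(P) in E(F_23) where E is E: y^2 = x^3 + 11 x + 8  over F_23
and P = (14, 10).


Compute successive multiples of P until we hit O:
  1P = (14, 10)
  2P = (13, 5)
  3P = (21, 1)
  4P = (15, 11)
  5P = (18, 9)
  6P = (4, 22)
  7P = (0, 10)
  8P = (9, 13)
  ... (continuing to 23P)
  23P = O

ord(P) = 23


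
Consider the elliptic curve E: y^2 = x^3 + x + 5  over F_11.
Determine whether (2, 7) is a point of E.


Check whether y^2 = x^3 + 1 x + 5 (mod 11) for (x, y) = (2, 7).
LHS: y^2 = 7^2 mod 11 = 5
RHS: x^3 + 1 x + 5 = 2^3 + 1*2 + 5 mod 11 = 4
LHS != RHS

No, not on the curve


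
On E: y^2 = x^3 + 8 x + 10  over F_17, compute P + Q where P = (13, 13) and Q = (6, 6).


P != Q, so use the chord formula.
s = (y2 - y1) / (x2 - x1) = (10) / (10) mod 17 = 1
x3 = s^2 - x1 - x2 mod 17 = 1^2 - 13 - 6 = 16
y3 = s (x1 - x3) - y1 mod 17 = 1 * (13 - 16) - 13 = 1

P + Q = (16, 1)


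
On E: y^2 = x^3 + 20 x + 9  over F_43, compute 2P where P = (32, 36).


Doubling: s = (3 x1^2 + a) / (2 y1)
s = (3*32^2 + 20) / (2*36) mod 43 = 31
x3 = s^2 - 2 x1 mod 43 = 31^2 - 2*32 = 37
y3 = s (x1 - x3) - y1 mod 43 = 31 * (32 - 37) - 36 = 24

2P = (37, 24)


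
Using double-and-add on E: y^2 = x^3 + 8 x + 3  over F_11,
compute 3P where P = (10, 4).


k = 3 = 11_2 (binary, LSB first: 11)
Double-and-add from P = (10, 4):
  bit 0 = 1: acc = O + (10, 4) = (10, 4)
  bit 1 = 1: acc = (10, 4) + (2, 7) = (0, 6)

3P = (0, 6)


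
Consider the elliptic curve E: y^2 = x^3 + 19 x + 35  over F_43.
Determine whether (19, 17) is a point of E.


Check whether y^2 = x^3 + 19 x + 35 (mod 43) for (x, y) = (19, 17).
LHS: y^2 = 17^2 mod 43 = 31
RHS: x^3 + 19 x + 35 = 19^3 + 19*19 + 35 mod 43 = 31
LHS = RHS

Yes, on the curve
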